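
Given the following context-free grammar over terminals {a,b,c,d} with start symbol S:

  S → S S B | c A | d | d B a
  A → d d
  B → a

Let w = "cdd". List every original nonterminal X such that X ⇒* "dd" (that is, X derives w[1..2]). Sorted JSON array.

Convert to CNF:
  S -> S X3 | T0 X4 | T1 A | d
  A -> T0 T0
  B -> a
  T0 -> d
  T1 -> c
  T2 -> a
  X3 -> S B
  X4 -> B T2

Fill CYK table bottom-up, restricted to cells inside w[1..2]:
  [1..1]={S,T0}  "d"  orig:{S}
  [2..2]={S,T0}  "d"  orig:{S}
  [1..2]={A}  "dd"

Original NTs in T[1,2] deriving "dd": ["A"]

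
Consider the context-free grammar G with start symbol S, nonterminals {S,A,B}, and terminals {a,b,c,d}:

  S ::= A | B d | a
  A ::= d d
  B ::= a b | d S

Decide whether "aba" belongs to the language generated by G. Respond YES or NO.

CNF form of G:
  S -> B T0 | T0 T0 | a
  A -> T0 T0
  B -> T0 S | T1 T2
  T0 -> d
  T1 -> a
  T2 -> b

CYK fill:
  T[0,0] 'a' = {S,T1}  orig:{S}
  T[1,1] 'b' = {T2}  orig:{}
  T[2,2] 'a' = {S,T1}  orig:{S}
  T[0,1] 'ab' = {B}
  T[1,2] 'ba' = ∅
  T[0,2] 'aba' = ∅

S ∉ T[0,2] ⇒ NO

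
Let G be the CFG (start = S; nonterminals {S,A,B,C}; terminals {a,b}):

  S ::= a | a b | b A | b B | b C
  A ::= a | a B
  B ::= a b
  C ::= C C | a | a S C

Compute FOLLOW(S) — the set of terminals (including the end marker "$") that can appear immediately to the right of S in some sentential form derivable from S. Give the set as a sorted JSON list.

FIRST sets, iterate to fixpoint:
[1]
  A via A→a: +{a}
  B via B→a b: +{a}
  C via C→a: +{a}
  S via S→a: +{a}
  S via S→b A: +{b}
  S: {a,b}  A: {a}  B: {a}  C: {a}
[2] — fixpoint
  S: {a,b}  A: {a}  B: {a}  C: {a}

Compute FOLLOW by fixpoint:
FOLLOW(S) := {$}
iter 1:
  C→C C: FOLLOW(C) ⊇ FIRST(C) = {a}; new: +{a}
  C→a S C: FOLLOW(S) ⊇ FIRST(C) = {a}; new: +{a}
  S→b A: FOLLOW(A) ⊇ FOLLOW(S) ⊇ {$,a}; new: +{$,a}
  S→b B: FOLLOW(B) ⊇ FOLLOW(S) ⊇ {$,a}; new: +{$,a}
  S→b C: FOLLOW(C) ⊇ FOLLOW(S) ⊇ {$,a}; new: +{$}
  FOLLOW(S)={$,a}  FOLLOW(A)={$,a}  FOLLOW(B)={$,a}  FOLLOW(C)={$,a}
iter 2: (stable)
  FOLLOW(S)={$,a}  FOLLOW(A)={$,a}  FOLLOW(B)={$,a}  FOLLOW(C)={$,a}

FOLLOW(S) = ["$", "a"]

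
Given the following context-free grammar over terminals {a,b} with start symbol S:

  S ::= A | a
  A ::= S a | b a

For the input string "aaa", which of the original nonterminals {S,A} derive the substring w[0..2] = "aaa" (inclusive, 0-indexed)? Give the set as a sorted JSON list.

Convert to CNF:
  S -> S T0 | T1 T0 | a
  A -> S T0 | T1 T0
  T0 -> a
  T1 -> b

Fill CYK table bottom-up, restricted to cells inside w[0..2]:
  [0..0]={S,T0}  "a"  orig:{S}
  [1..1]={S,T0}  "a"  orig:{S}
  [2..2]={S,T0}  "a"  orig:{S}
  [0..1]={A,S}  "aa"
  [1..2]={A,S}  "aa"
  [0..2]={A,S}  "aaa"

Original NTs in T[0,2] deriving "aaa": ["A", "S"]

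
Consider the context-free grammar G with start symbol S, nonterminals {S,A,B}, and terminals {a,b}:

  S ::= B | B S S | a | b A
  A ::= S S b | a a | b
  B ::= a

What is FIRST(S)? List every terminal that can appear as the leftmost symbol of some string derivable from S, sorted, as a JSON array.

Compute FIRST by fixpoint:
[1]
  A via A→a a: +{a}
  A via A→b: +{b}
  B via B→a: +{a}
  S via S→B: +{a}
  S via S→b A: +{b}
  S: {a,b}  A: {a,b}  B: {a}
[2] (no change)
  S: {a,b}  A: {a,b}  B: {a}

FIRST(S) = ["a", "b"]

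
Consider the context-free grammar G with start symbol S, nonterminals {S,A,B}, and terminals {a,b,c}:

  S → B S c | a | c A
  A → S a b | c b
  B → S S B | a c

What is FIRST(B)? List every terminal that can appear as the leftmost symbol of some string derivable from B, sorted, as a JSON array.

Compute FIRST by fixpoint:
round 1:
  A via A→c b: +{c}
  B via B→a c: +{a}
  S via S→B S c: +{a}
  S via S→c A: +{c}
  S: {a,c}  A: {c}  B: {a}
round 2:
  A via A→S a b: +{a}
  B via B→S S B: +{c}
  S: {a,c}  A: {a,c}  B: {a,c}
round 3: done
  S: {a,c}  A: {a,c}  B: {a,c}

FIRST(B) = ["a", "c"]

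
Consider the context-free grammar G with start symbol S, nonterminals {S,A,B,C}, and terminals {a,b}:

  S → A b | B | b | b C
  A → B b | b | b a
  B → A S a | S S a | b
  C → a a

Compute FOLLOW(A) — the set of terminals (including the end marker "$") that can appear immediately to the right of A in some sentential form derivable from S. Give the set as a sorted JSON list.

Compute FIRST by fixpoint:
[1]
  A via A→b: +{b}
  B via B→A S a: +{b}
  C via C→a a: +{a}
  S via S→A b: +{b}
  S: {b}  A: {b}  B: {b}  C: {a}
[2] (no change)
  S: {b}  A: {b}  B: {b}  C: {a}

FOLLOW sets:
seed FOLLOW(S) with $
pass 1:
  A→B b: FOLLOW(B) ⊇ FIRST(b) = {b}; new: +{b}
  B→A S a: FOLLOW(A) ⊇ FIRST(S) = {b}; new: +{b}
  B→A S a: FOLLOW(S) ⊇ FIRST(a) = {a}; new: +{a}
  B→S S a: FOLLOW(S) ⊇ FIRST(S) = {b}; new: +{b}
  S→B: FOLLOW(B) ⊇ FOLLOW(S) ⊇ {$,a,b}; new: +{$,a}
  S→b C: FOLLOW(C) ⊇ FOLLOW(S) ⊇ {$,a,b}; new: +{$,a,b}
  FOLLOW[S]={$,a,b}  FOLLOW[A]={b}  FOLLOW[B]={$,a,b}  FOLLOW[C]={$,a,b}
pass 2: done
  FOLLOW[S]={$,a,b}  FOLLOW[A]={b}  FOLLOW[B]={$,a,b}  FOLLOW[C]={$,a,b}

FOLLOW(A) = ["b"]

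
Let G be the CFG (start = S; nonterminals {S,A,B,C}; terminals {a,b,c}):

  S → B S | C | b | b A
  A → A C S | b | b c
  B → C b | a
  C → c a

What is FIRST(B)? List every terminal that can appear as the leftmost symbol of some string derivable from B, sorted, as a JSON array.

Compute FIRST by fixpoint:
iter 1:
  A via A→b: +{b}
  B via B→a: +{a}
  C via C→c a: +{c}
  S via S→B S: +{a}
  S via S→C: +{c}
  S via S→b: +{b}
  S: {a,b,c}  A: {b}  B: {a}  C: {c}
iter 2:
  B via B→C b: +{c}
  S: {a,b,c}  A: {b}  B: {a,c}  C: {c}
iter 3: done
  S: {a,b,c}  A: {b}  B: {a,c}  C: {c}

FIRST(B) = ["a", "c"]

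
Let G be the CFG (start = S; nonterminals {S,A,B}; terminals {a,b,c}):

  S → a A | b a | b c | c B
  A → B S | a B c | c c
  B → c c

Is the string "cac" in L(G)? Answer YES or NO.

Convert to CNF:
  S -> T0 A | T1 B | T2 T0 | T2 T1
  A -> B S | T0 X3 | T1 T1
  B -> T1 T1
  T0 -> a
  T1 -> c
  T2 -> b
  X3 -> B T1

Fill CYK table bottom-up:
  [0..0]={T1}  "c"  orig:{}
  [1..1]={T0}  "a"  orig:{}
  [2..2]={T1}  "c"  orig:{}
  [0..1]=∅  "ca"
  [1..2]=∅  "ac"
  [0..2]=∅  "cac"

S ∉ T[0,2] ⇒ NO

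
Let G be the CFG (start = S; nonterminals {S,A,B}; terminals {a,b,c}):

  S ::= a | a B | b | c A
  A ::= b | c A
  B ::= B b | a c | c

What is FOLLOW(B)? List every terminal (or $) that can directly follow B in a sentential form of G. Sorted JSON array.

Compute FIRST by fixpoint:
pass 1:
  A via A→b: +{b}
  A via A→c A: +{c}
  B via B→a c: +{a}
  B via B→c: +{c}
  S via S→a: +{a}
  S via S→b: +{b}
  S via S→c A: +{c}
  FIRST[S]={a,b,c}  FIRST[A]={b,c}  FIRST[B]={a,c}
pass 2: — fixpoint
  FIRST[S]={a,b,c}  FIRST[A]={b,c}  FIRST[B]={a,c}

FOLLOW iteration:
seed FOLLOW(S) with $
pass 1:
  B→B b: FOLLOW(B) ⊇ FIRST(b) = {b}; new: +{b}
  S→a B: FOLLOW(B) ⊇ FOLLOW(S) ⊇ {$}; new: +{$}
  S→c A: FOLLOW(A) ⊇ FOLLOW(S) ⊇ {$}; new: +{$}
  FOLLOW(S)={$}  FOLLOW(A)={$}  FOLLOW(B)={$,b}
pass 2: — fixpoint
  FOLLOW(S)={$}  FOLLOW(A)={$}  FOLLOW(B)={$,b}

FOLLOW(B) = ["$", "b"]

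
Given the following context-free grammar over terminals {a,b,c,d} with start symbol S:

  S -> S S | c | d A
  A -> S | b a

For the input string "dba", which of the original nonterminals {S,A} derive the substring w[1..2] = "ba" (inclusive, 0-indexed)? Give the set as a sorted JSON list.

CNF form of G:
  S -> S S | T2 A | c
  A -> S S | T0 T1 | T2 A | c
  T0 -> b
  T1 -> a
  T2 -> d

Fill CYK table bottom-up — only the sub-triangle for w[1..2]:
  cell(1,1) b: {T0}  orig:{}
  cell(2,2) a: {T1}  orig:{}
  cell(1,2) ba: {A}

Original NTs in T[1,2] deriving "ba": ["A"]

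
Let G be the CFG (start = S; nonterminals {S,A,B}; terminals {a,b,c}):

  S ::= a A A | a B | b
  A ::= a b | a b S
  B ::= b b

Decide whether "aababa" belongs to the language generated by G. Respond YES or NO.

Convert to CNF:
  S -> T0 B | T0 X3 | b
  A -> T0 T1 | T0 X2
  B -> T1 T1
  T0 -> a
  T1 -> b
  X2 -> T1 S
  X3 -> A A

CYK fill:
  [0..0]={T0}  "a"  orig:{}
  [1..1]={T0}  "a"  orig:{}
  [2..2]={S,T1}  "b"  orig:{S}
  [3..3]={T0}  "a"  orig:{}
  [4..4]={S,T1}  "b"  orig:{S}
  [5..5]={T0}  "a"  orig:{}
  [0..1]=∅  "aa"
  [1..2]={A}  "ab"
  [2..3]=∅  "ba"
  [3..4]={A}  "ab"
  [4..5]=∅  "ba"
  [0..2]=∅  "aab"
  [1..3]=∅  "aba"
  [2..4]=∅  "bab"
  [3..5]=∅  "aba"
  [0..3]=∅  "aaba"
  [1..4]={X3}  "abab"  orig:{}
  [2..5]=∅  "baba"
  [0..4]={S}  "aabab"
  [1..5]=∅  "ababa"
  [0..5]=∅  "aababa"

S ∉ T[0,5] ⇒ NO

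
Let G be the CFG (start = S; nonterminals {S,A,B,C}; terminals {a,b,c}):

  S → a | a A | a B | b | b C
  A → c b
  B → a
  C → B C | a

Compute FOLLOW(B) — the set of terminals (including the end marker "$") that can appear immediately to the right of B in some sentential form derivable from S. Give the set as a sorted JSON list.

FIRST sets, iterate to fixpoint:
round 1:
  A via A→c b: +{c}
  B via B→a: +{a}
  C via C→B C: +{a}
  S via S→a: +{a}
  S via S→b: +{b}
  FIRST(S)={a,b}  FIRST(A)={c}  FIRST(B)={a}  FIRST(C)={a}
round 2: (stable)
  FIRST(S)={a,b}  FIRST(A)={c}  FIRST(B)={a}  FIRST(C)={a}

FOLLOW sets:
initialize: $ ∈ FOLLOW(S)
round 1:
  C→B C: FOLLOW(B) ⊇ FIRST(C) = {a}; new: +{a}
  S→a A: FOLLOW(A) ⊇ FOLLOW(S) ⊇ {$}; new: +{$}
  S→a B: FOLLOW(B) ⊇ FOLLOW(S) ⊇ {$}; new: +{$}
  S→b C: FOLLOW(C) ⊇ FOLLOW(S) ⊇ {$}; new: +{$}
  FOLLOW[S]={$}  FOLLOW[A]={$}  FOLLOW[B]={$,a}  FOLLOW[C]={$}
round 2: (no change)
  FOLLOW[S]={$}  FOLLOW[A]={$}  FOLLOW[B]={$,a}  FOLLOW[C]={$}

FOLLOW(B) = ["$", "a"]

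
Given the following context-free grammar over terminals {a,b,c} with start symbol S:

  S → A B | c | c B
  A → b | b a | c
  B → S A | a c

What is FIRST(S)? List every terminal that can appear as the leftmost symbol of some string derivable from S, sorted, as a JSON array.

FIRST iteration:
pass 1:
  A via A→b: +{b}
  A via A→c: +{c}
  B via B→a c: +{a}
  S via S→A B: +{b,c}
  FIRST(S)={b,c}  FIRST(A)={b,c}  FIRST(B)={a}
pass 2:
  B via B→S A: +{b,c}
  FIRST(S)={b,c}  FIRST(A)={b,c}  FIRST(B)={a,b,c}
pass 3: (stable)
  FIRST(S)={b,c}  FIRST(A)={b,c}  FIRST(B)={a,b,c}

FIRST(S) = ["b", "c"]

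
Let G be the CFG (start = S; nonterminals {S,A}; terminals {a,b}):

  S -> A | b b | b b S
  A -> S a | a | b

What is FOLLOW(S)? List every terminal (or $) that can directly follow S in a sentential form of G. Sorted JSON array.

FIRST iteration:
iter 1:
  A via A→a: +{a}
  A via A→b: +{b}
  S via S→A: +{a,b}
  FIRST(S)={a,b}  FIRST(A)={a,b}
iter 2: — fixpoint
  FIRST(S)={a,b}  FIRST(A)={a,b}

Compute FOLLOW by fixpoint:
FOLLOW(S) := {$}
iter 1:
  A→S a: FOLLOW(S) ⊇ FIRST(a) = {a}; new: +{a}
  S→A: FOLLOW(A) ⊇ FOLLOW(S) ⊇ {$,a}; new: +{$,a}
  S: {$,a}  A: {$,a}
iter 2: done
  S: {$,a}  A: {$,a}

FOLLOW(S) = ["$", "a"]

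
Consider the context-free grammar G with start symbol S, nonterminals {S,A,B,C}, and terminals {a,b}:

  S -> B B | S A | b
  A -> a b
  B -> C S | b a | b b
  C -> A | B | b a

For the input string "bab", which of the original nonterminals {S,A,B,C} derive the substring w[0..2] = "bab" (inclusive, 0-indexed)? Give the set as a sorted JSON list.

Convert to CNF:
  S -> B B | S A | b
  A -> T0 T1
  B -> C S | T1 T0 | T1 T1
  C -> C S | T0 T1 | T1 T0 | T1 T1
  T0 -> a
  T1 -> b

CYK fill (cells [i..j] with 0 ≤ i ≤ j ≤ 2 only):
  cell(0,0) b: {S,T1}  orig:{S}
  cell(1,1) a: {T0}  orig:{}
  cell(2,2) b: {S,T1}  orig:{S}
  cell(0,1) ba: {B,C}
  cell(1,2) ab: {A,C}
  cell(0,2) bab: {B,C,S}

Original NTs in T[0,2] deriving "bab": ["B", "C", "S"]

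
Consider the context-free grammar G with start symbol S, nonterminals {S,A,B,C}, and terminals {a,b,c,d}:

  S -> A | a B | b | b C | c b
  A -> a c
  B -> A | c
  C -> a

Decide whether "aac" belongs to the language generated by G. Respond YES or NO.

Convert to CNF:
  S -> T0 B | T0 T1 | T1 T2 | T2 C | b
  A -> T0 T1
  B -> T0 T1 | c
  C -> a
  T0 -> a
  T1 -> c
  T2 -> b

CYK table (by increasing span):
  [0..0]={C,T0}  "a"  orig:{C}
  [1..1]={C,T0}  "a"  orig:{C}
  [2..2]={B,T1}  "c"  orig:{B}
  [0..1]=∅  "aa"
  [1..2]={A,B,S}  "ac"
  [0..2]={S}  "aac"

S ∈ T[0,2] ⇒ YES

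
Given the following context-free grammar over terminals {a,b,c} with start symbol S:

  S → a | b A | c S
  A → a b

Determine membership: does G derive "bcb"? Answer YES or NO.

Convert to CNF:
  S -> T1 A | T2 S | a
  A -> T0 T1
  T0 -> a
  T1 -> b
  T2 -> c

CYK table (by increasing span):
  [0..0]={T1}  "b"  orig:{}
  [1..1]={T2}  "c"  orig:{}
  [2..2]={T1}  "b"  orig:{}
  [0..1]=∅  "bc"
  [1..2]=∅  "cb"
  [0..2]=∅  "bcb"

S ∉ T[0,2] ⇒ NO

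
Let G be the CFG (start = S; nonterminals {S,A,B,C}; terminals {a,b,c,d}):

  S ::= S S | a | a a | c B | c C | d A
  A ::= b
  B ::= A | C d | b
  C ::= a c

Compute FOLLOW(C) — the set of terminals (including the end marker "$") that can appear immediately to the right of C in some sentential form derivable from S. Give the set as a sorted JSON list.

FIRST sets, iterate to fixpoint:
round 1:
  A via A→b: +{b}
  B via B→A: +{b}
  C via C→a c: +{a}
  S via S→a: +{a}
  S via S→c B: +{c}
  S via S→d A: +{d}
  FIRST[S]={a,c,d}  FIRST[A]={b}  FIRST[B]={b}  FIRST[C]={a}
round 2:
  B via B→C d: +{a}
  FIRST[S]={a,c,d}  FIRST[A]={b}  FIRST[B]={a,b}  FIRST[C]={a}
round 3: — fixpoint
  FIRST[S]={a,c,d}  FIRST[A]={b}  FIRST[B]={a,b}  FIRST[C]={a}

FOLLOW sets:
seed FOLLOW(S) with $
pass 1:
  B→C d: FOLLOW(C) ⊇ FIRST(d) = {d}; new: +{d}
  S→S S: FOLLOW(S) ⊇ FIRST(S) = {a,c,d}; new: +{a,c,d}
  S→c B: FOLLOW(B) ⊇ FOLLOW(S) ⊇ {$,a,c,d}; new: +{$,a,c,d}
  S→c C: FOLLOW(C) ⊇ FOLLOW(S) ⊇ {$,a,c,d}; new: +{$,a,c}
  S→d A: FOLLOW(A) ⊇ FOLLOW(S) ⊇ {$,a,c,d}; new: +{$,a,c,d}
  FOLLOW(S)={$,a,c,d}  FOLLOW(A)={$,a,c,d}  FOLLOW(B)={$,a,c,d}  FOLLOW(C)={$,a,c,d}
pass 2: (no change)
  FOLLOW(S)={$,a,c,d}  FOLLOW(A)={$,a,c,d}  FOLLOW(B)={$,a,c,d}  FOLLOW(C)={$,a,c,d}

FOLLOW(C) = ["$", "a", "c", "d"]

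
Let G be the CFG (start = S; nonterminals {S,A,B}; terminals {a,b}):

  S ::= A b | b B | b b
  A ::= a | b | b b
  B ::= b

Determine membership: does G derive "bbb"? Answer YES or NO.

CNF form of G:
  S -> A T0 | T0 B | T0 T0
  A -> T0 T0 | a | b
  B -> b
  T0 -> b

CYK table (by increasing span):
  T[0,0] 'b' = {A,B,T0}  orig:{A,B}
  T[1,1] 'b' = {A,B,T0}  orig:{A,B}
  T[2,2] 'b' = {A,B,T0}  orig:{A,B}
  T[0,1] 'bb' = {A,S}
  T[1,2] 'bb' = {A,S}
  T[0,2] 'bbb' = {S}

S ∈ T[0,2] ⇒ YES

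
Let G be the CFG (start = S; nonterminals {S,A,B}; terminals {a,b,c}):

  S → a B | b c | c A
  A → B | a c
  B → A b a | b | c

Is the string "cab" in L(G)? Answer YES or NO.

Convert to CNF:
  S -> T0 T2 | T1 B | T2 A
  A -> A X3 | T1 T2 | b | c
  B -> A X4 | b | c
  T0 -> b
  T1 -> a
  T2 -> c
  X3 -> T0 T1
  X4 -> T0 T1

Fill CYK table bottom-up:
  T[0,0] 'c' = {A,B,T2}  orig:{A,B}
  T[1,1] 'a' = {T1}  orig:{}
  T[2,2] 'b' = {A,B,T0}  orig:{A,B}
  T[0,1] 'ca' = ∅
  T[1,2] 'ab' = {S}
  T[0,2] 'cab' = ∅

S ∉ T[0,2] ⇒ NO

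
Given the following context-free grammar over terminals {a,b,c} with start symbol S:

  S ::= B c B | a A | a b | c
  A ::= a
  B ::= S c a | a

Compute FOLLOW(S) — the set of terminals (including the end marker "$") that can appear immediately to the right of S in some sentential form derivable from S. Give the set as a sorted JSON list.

FIRST iteration:
round 1:
  A via A→a: +{a}
  B via B→a: +{a}
  S via S→B c B: +{a}
  S via S→c: +{c}
  FIRST(S)={a,c}  FIRST(A)={a}  FIRST(B)={a}
round 2:
  B via B→S c a: +{c}
  FIRST(S)={a,c}  FIRST(A)={a}  FIRST(B)={a,c}
round 3: — fixpoint
  FIRST(S)={a,c}  FIRST(A)={a}  FIRST(B)={a,c}

Compute FOLLOW by fixpoint:
initialize: $ ∈ FOLLOW(S)
round 1:
  B→S c a: FOLLOW(S) ⊇ FIRST(c) = {c}; new: +{c}
  S→B c B: FOLLOW(B) ⊇ FIRST(c) = {c}; new: +{c}
  S→B c B: FOLLOW(B) ⊇ FOLLOW(S) ⊇ {$,c}; new: +{$}
  S→a A: FOLLOW(A) ⊇ FOLLOW(S) ⊇ {$,c}; new: +{$,c}
  S: {$,c}  A: {$,c}  B: {$,c}
round 2: (no change)
  S: {$,c}  A: {$,c}  B: {$,c}

FOLLOW(S) = ["$", "c"]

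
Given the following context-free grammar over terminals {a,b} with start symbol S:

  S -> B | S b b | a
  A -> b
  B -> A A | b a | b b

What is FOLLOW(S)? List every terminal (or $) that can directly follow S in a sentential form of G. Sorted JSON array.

Compute FIRST by fixpoint:
[1]
  A via A→b: +{b}
  B via B→A A: +{b}
  S via S→B: +{b}
  S via S→a: +{a}
  FIRST[S]={a,b}  FIRST[A]={b}  FIRST[B]={b}
[2] (no change)
  FIRST[S]={a,b}  FIRST[A]={b}  FIRST[B]={b}

FOLLOW sets:
FOLLOW(S) := {$}
pass 1:
  B→A A: FOLLOW(A) ⊇ FIRST(A) = {b}; new: +{b}
  S→B: FOLLOW(B) ⊇ FOLLOW(S) ⊇ {$}; new: +{$}
  S→S b b: FOLLOW(S) ⊇ FIRST(b) = {b}; new: +{b}
  FOLLOW[S]={$,b}  FOLLOW[A]={b}  FOLLOW[B]={$}
pass 2:
  B→A A: FOLLOW(A) ⊇ FOLLOW(B) ⊇ {$}; new: +{$}
  S→B: FOLLOW(B) ⊇ FOLLOW(S) ⊇ {$,b}; new: +{b}
  FOLLOW[S]={$,b}  FOLLOW[A]={$,b}  FOLLOW[B]={$,b}
pass 3: — fixpoint
  FOLLOW[S]={$,b}  FOLLOW[A]={$,b}  FOLLOW[B]={$,b}

FOLLOW(S) = ["$", "b"]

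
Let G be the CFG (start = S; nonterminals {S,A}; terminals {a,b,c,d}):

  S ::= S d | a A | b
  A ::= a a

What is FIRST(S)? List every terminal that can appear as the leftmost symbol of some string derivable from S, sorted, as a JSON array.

FIRST sets, iterate to fixpoint:
round 1:
  A via A→a a: +{a}
  S via S→a A: +{a}
  S via S→b: +{b}
  S: {a,b}  A: {a}
round 2: (stable)
  S: {a,b}  A: {a}

FIRST(S) = ["a", "b"]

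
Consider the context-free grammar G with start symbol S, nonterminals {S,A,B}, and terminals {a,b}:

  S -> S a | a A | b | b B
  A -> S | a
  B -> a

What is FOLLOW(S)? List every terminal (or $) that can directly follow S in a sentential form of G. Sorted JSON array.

FIRST iteration:
pass 1:
  A via A→a: +{a}
  B via B→a: +{a}
  S via S→a A: +{a}
  S via S→b: +{b}
  FIRST[S]={a,b}  FIRST[A]={a}  FIRST[B]={a}
pass 2:
  A via A→S: +{b}
  FIRST[S]={a,b}  FIRST[A]={a,b}  FIRST[B]={a}
pass 3: — fixpoint
  FIRST[S]={a,b}  FIRST[A]={a,b}  FIRST[B]={a}

Compute FOLLOW by fixpoint:
FOLLOW(S) := {$}
pass 1:
  S→S a: FOLLOW(S) ⊇ FIRST(a) = {a}; new: +{a}
  S→a A: FOLLOW(A) ⊇ FOLLOW(S) ⊇ {$,a}; new: +{$,a}
  S→b B: FOLLOW(B) ⊇ FOLLOW(S) ⊇ {$,a}; new: +{$,a}
  FOLLOW[S]={$,a}  FOLLOW[A]={$,a}  FOLLOW[B]={$,a}
pass 2: done
  FOLLOW[S]={$,a}  FOLLOW[A]={$,a}  FOLLOW[B]={$,a}

FOLLOW(S) = ["$", "a"]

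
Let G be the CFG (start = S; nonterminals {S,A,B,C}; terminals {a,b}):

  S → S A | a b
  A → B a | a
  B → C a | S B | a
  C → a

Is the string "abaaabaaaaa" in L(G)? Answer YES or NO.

CNF form of G:
  S -> S A | T0 T1
  A -> B T0 | a
  B -> C T0 | S B | a
  C -> a
  T0 -> a
  T1 -> b

Fill CYK table bottom-up:
  T[0,0] 'a' = {A,B,C,T0}  orig:{A,B,C}
  T[1,1] 'b' = {T1}  orig:{}
  T[2,2] 'a' = {A,B,C,T0}  orig:{A,B,C}
  T[3,3] 'a' = {A,B,C,T0}  orig:{A,B,C}
  T[4,4] 'a' = {A,B,C,T0}  orig:{A,B,C}
  T[5,5] 'b' = {T1}  orig:{}
  T[6,6] 'a' = {A,B,C,T0}  orig:{A,B,C}
  T[7,7] 'a' = {A,B,C,T0}  orig:{A,B,C}
  T[8,8] 'a' = {A,B,C,T0}  orig:{A,B,C}
  T[9,9] 'a' = {A,B,C,T0}  orig:{A,B,C}
  T[10,10] 'a' = {A,B,C,T0}  orig:{A,B,C}
  T[0,1] 'ab' = {S}
  T[1,2] 'ba' = ∅
  T[2,3] 'aa' = {A,B}
  T[3,4] 'aa' = {A,B}
  T[4,5] 'ab' = {S}
  T[5,6] 'ba' = ∅
  T[6,7] 'aa' = {A,B}
  T[7,8] 'aa' = {A,B}
  T[8,9] 'aa' = {A,B}
  T[9,10] 'aa' = {A,B}
  T[0,2] 'aba' = {B,S}
  T[1,3] 'baa' = ∅
  T[2,4] 'aaa' = {A}
  T[3,5] 'aab' = ∅
  T[4,6] 'aba' = {B,S}
  T[5,7] 'baa' = ∅
  T[6,8] 'aaa' = {A}
  T[7,9] 'aaa' = {A}
  T[8,10] 'aaa' = {A}
  T[0,3] 'abaa' = {A,B,S}
  T[1,4] 'baaa' = ∅
  T[2,5] 'aaab' = ∅
  T[3,6] 'aaba' = ∅
  T[4,7] 'abaa' = {A,B,S}
  T[5,8] 'baaa' = ∅
  T[6,9] 'aaaa' = ∅
  T[7,10] 'aaaa' = ∅
  T[0,4] 'abaaa' = {A,B,S}
  T[1,5] 'baaab' = ∅
  T[2,6] 'aaaba' = ∅
  T[3,7] 'aabaa' = ∅
  T[4,8] 'abaaa' = {A,B,S}
  T[5,9] 'baaaa' = ∅
  T[6,10] 'aaaaa' = ∅
  T[0,5] 'abaaab' = ∅
  T[1,6] 'baaaba' = ∅
  T[2,7] 'aaabaa' = ∅
  T[3,8] 'aabaaa' = ∅
  T[4,9] 'abaaaa' = {A,B,S}
  T[5,10] 'baaaaa' = ∅
  T[0,6] 'abaaaba' = {B}
  T[1,7] 'baaabaa' = ∅
  T[2,8] 'aaabaaa' = ∅
  T[3,9] 'aabaaaa' = ∅
  T[4,10] 'abaaaaa' = {A,B,S}
  T[0,7] 'abaaabaa' = {A,B,S}
  T[1,8] 'baaabaaa' = ∅
  T[2,9] 'aaabaaaa' = ∅
  T[3,10] 'aabaaaaa' = ∅
  T[0,8] 'abaaabaaa' = {A,B,S}
  T[1,9] 'baaabaaaa' = ∅
  T[2,10] 'aaabaaaaa' = ∅
  T[0,9] 'abaaabaaaa' = {A,B,S}
  T[1,10] 'baaabaaaaa' = ∅
  T[0,10] 'abaaabaaaaa' = {A,B,S}

S ∈ T[0,10] ⇒ YES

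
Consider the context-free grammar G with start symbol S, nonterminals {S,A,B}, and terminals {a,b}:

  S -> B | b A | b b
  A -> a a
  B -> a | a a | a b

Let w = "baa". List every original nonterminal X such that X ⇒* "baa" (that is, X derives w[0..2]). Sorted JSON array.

Convert to CNF:
  S -> T0 T0 | T0 T1 | T1 A | T1 T1 | a
  A -> T0 T0
  B -> T0 T0 | T0 T1 | a
  T0 -> a
  T1 -> b

CYK fill — only the sub-triangle for w[0..2]:
  T[0,0] 'b' = {T1}  orig:{}
  T[1,1] 'a' = {B,S,T0}  orig:{B,S}
  T[2,2] 'a' = {B,S,T0}  orig:{B,S}
  T[0,1] 'ba' = ∅
  T[1,2] 'aa' = {A,B,S}
  T[0,2] 'baa' = {S}

Original NTs in T[0,2] deriving "baa": ["S"]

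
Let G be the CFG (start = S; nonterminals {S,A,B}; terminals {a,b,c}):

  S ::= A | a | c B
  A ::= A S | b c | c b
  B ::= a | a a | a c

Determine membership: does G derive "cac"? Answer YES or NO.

CNF form of G:
  S -> A S | T0 T1 | T1 B | T1 T0 | a
  A -> A S | T0 T1 | T1 T0
  B -> T2 T1 | T2 T2 | a
  T0 -> b
  T1 -> c
  T2 -> a

CYK fill:
  [0..0]={T1}  "c"  orig:{}
  [1..1]={B,S,T2}  "a"  orig:{B,S}
  [2..2]={T1}  "c"  orig:{}
  [0..1]={S}  "ca"
  [1..2]={B}  "ac"
  [0..2]={S}  "cac"

S ∈ T[0,2] ⇒ YES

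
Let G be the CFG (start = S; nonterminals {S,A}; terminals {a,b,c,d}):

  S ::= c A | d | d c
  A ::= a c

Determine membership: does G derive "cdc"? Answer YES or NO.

Convert to CNF:
  S -> T1 A | T2 T1 | d
  A -> T0 T1
  T0 -> a
  T1 -> c
  T2 -> d

Fill CYK table bottom-up:
  [0..0]={T1}  "c"  orig:{}
  [1..1]={S,T2}  "d"  orig:{S}
  [2..2]={T1}  "c"  orig:{}
  [0..1]=∅  "cd"
  [1..2]={S}  "dc"
  [0..2]=∅  "cdc"

S ∉ T[0,2] ⇒ NO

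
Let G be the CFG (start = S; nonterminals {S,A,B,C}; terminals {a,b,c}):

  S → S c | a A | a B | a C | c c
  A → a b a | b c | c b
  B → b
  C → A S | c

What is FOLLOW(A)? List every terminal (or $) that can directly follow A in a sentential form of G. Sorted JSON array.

FIRST sets, iterate to fixpoint:
[1]
  A via A→a b a: +{a}
  A via A→b c: +{b}
  A via A→c b: +{c}
  B via B→b: +{b}
  C via C→A S: +{a,b,c}
  S via S→a A: +{a}
  S via S→c c: +{c}
  S: {a,c}  A: {a,b,c}  B: {b}  C: {a,b,c}
[2] done
  S: {a,c}  A: {a,b,c}  B: {b}  C: {a,b,c}

FOLLOW iteration:
seed FOLLOW(S) with $
iter 1:
  C→A S: FOLLOW(A) ⊇ FIRST(S) = {a,c}; new: +{a,c}
  S→S c: FOLLOW(S) ⊇ FIRST(c) = {c}; new: +{c}
  S→a A: FOLLOW(A) ⊇ FOLLOW(S) ⊇ {$,c}; new: +{$}
  S→a B: FOLLOW(B) ⊇ FOLLOW(S) ⊇ {$,c}; new: +{$,c}
  S→a C: FOLLOW(C) ⊇ FOLLOW(S) ⊇ {$,c}; new: +{$,c}
  FOLLOW[S]={$,c}  FOLLOW[A]={$,a,c}  FOLLOW[B]={$,c}  FOLLOW[C]={$,c}
iter 2: (no change)
  FOLLOW[S]={$,c}  FOLLOW[A]={$,a,c}  FOLLOW[B]={$,c}  FOLLOW[C]={$,c}

FOLLOW(A) = ["$", "a", "c"]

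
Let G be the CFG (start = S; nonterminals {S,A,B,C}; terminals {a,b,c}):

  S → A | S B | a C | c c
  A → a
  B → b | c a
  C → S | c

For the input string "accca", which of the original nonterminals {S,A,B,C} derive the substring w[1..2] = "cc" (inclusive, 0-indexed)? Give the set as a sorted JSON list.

Convert to CNF:
  S -> S B | T0 T0 | T1 C | a
  A -> a
  B -> T0 T1 | b
  C -> S B | T0 T0 | T1 C | a | c
  T0 -> c
  T1 -> a

CYK fill (cells [i..j] with 1 ≤ i ≤ j ≤ 2 only):
  cell(1,1) c: {C,T0}  orig:{C}
  cell(2,2) c: {C,T0}  orig:{C}
  cell(1,2) cc: {C,S}

Original NTs in T[1,2] deriving "cc": ["C", "S"]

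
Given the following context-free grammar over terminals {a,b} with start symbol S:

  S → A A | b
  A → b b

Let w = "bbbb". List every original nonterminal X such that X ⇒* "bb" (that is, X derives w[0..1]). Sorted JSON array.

CNF form of G:
  S -> A A | b
  A -> T0 T0
  T0 -> b

CYK fill, restricted to cells inside w[0..1]:
  T[0,0] 'b' = {S,T0}  orig:{S}
  T[1,1] 'b' = {S,T0}  orig:{S}
  T[0,1] 'bb' = {A}

Original NTs in T[0,1] deriving "bb": ["A"]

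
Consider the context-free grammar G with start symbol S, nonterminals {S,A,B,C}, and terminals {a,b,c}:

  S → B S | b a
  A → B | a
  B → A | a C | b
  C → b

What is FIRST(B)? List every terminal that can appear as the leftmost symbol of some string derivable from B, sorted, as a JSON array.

Compute FIRST by fixpoint:
round 1:
  A via A→a: +{a}
  B via B→A: +{a}
  B via B→b: +{b}
  C via C→b: +{b}
  S via S→B S: +{a,b}
  FIRST[S]={a,b}  FIRST[A]={a}  FIRST[B]={a,b}  FIRST[C]={b}
round 2:
  A via A→B: +{b}
  FIRST[S]={a,b}  FIRST[A]={a,b}  FIRST[B]={a,b}  FIRST[C]={b}
round 3: (no change)
  FIRST[S]={a,b}  FIRST[A]={a,b}  FIRST[B]={a,b}  FIRST[C]={b}

FIRST(B) = ["a", "b"]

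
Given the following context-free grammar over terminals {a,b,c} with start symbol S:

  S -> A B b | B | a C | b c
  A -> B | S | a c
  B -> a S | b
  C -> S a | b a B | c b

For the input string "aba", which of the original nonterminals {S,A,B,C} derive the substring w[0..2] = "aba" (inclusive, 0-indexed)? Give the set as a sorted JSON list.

Convert to CNF:
  S -> A X5 | T0 T2 | T1 C | T1 S | b
  A -> A X3 | T0 T2 | T1 C | T1 S | T1 T2 | b
  B -> T1 S | b
  C -> S T1 | T0 X4 | T2 T0
  T0 -> b
  T1 -> a
  T2 -> c
  X3 -> B T0
  X4 -> T1 B
  X5 -> B T0

CYK fill — only the sub-triangle for w[0..2]:
  [0..0]={T1}  "a"  orig:{}
  [1..1]={A,B,S,T0}  "b"  orig:{A,B,S}
  [2..2]={T1}  "a"  orig:{}
  [0..1]={A,B,S,X4}  "ab"  orig:{A,B,S}
  [1..2]={C}  "ba"
  [0..2]={A,C,S}  "aba"

Original NTs in T[0,2] deriving "aba": ["A", "C", "S"]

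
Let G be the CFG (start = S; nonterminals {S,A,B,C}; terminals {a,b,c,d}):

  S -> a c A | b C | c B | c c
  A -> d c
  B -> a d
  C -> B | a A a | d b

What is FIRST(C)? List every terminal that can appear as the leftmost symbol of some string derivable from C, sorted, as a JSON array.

FIRST sets, iterate to fixpoint:
round 1:
  A via A→d c: +{d}
  B via B→a d: +{a}
  C via C→B: +{a}
  C via C→d b: +{d}
  S via S→a c A: +{a}
  S via S→b C: +{b}
  S via S→c B: +{c}
  FIRST[S]={a,b,c}  FIRST[A]={d}  FIRST[B]={a}  FIRST[C]={a,d}
round 2: (no change)
  FIRST[S]={a,b,c}  FIRST[A]={d}  FIRST[B]={a}  FIRST[C]={a,d}

FIRST(C) = ["a", "d"]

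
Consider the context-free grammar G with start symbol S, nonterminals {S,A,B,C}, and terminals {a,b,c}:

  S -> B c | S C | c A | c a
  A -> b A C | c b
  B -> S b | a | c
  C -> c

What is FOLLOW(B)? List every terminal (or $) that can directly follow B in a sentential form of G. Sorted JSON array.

Compute FIRST by fixpoint:
pass 1:
  A via A→b A C: +{b}
  A via A→c b: +{c}
  B via B→a: +{a}
  B via B→c: +{c}
  C via C→c: +{c}
  S via S→B c: +{a,c}
  S: {a,c}  A: {b,c}  B: {a,c}  C: {c}
pass 2: — fixpoint
  S: {a,c}  A: {b,c}  B: {a,c}  C: {c}

Compute FOLLOW by fixpoint:
seed FOLLOW(S) with $
pass 1:
  A→b A C: FOLLOW(A) ⊇ FIRST(C) = {c}; new: +{c}
  A→b A C: FOLLOW(C) ⊇ FOLLOW(A) ⊇ {c}; new: +{c}
  B→S b: FOLLOW(S) ⊇ FIRST(b) = {b}; new: +{b}
  S→B c: FOLLOW(B) ⊇ FIRST(c) = {c}; new: +{c}
  S→S C: FOLLOW(S) ⊇ FIRST(C) = {c}; new: +{c}
  S→S C: FOLLOW(C) ⊇ FOLLOW(S) ⊇ {$,b,c}; new: +{$,b}
  S→c A: FOLLOW(A) ⊇ FOLLOW(S) ⊇ {$,b,c}; new: +{$,b}
  S: {$,b,c}  A: {$,b,c}  B: {c}  C: {$,b,c}
pass 2: (stable)
  S: {$,b,c}  A: {$,b,c}  B: {c}  C: {$,b,c}

FOLLOW(B) = ["c"]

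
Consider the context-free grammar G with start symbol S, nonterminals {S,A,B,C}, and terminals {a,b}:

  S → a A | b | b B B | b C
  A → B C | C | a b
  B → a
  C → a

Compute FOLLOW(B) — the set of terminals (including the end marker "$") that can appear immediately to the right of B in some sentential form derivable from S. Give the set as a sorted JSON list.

FIRST iteration:
iter 1:
  A via A→a b: +{a}
  B via B→a: +{a}
  C via C→a: +{a}
  S via S→a A: +{a}
  S via S→b: +{b}
  S: {a,b}  A: {a}  B: {a}  C: {a}
iter 2: — fixpoint
  S: {a,b}  A: {a}  B: {a}  C: {a}

FOLLOW sets:
FOLLOW(S) := {$}
[1]
  A→B C: FOLLOW(B) ⊇ FIRST(C) = {a}; new: +{a}
  S→a A: FOLLOW(A) ⊇ FOLLOW(S) ⊇ {$}; new: +{$}
  S→b B B: FOLLOW(B) ⊇ FOLLOW(S) ⊇ {$}; new: +{$}
  S→b C: FOLLOW(C) ⊇ FOLLOW(S) ⊇ {$}; new: +{$}
  S: {$}  A: {$}  B: {$,a}  C: {$}
[2] (stable)
  S: {$}  A: {$}  B: {$,a}  C: {$}

FOLLOW(B) = ["$", "a"]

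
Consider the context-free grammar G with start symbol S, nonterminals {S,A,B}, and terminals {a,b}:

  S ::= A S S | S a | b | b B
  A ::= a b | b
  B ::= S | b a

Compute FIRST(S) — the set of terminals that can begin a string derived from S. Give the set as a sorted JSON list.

FIRST sets, iterate to fixpoint:
pass 1:
  A via A→a b: +{a}
  A via A→b: +{b}
  B via B→b a: +{b}
  S via S→A S S: +{a,b}
  FIRST[S]={a,b}  FIRST[A]={a,b}  FIRST[B]={b}
pass 2:
  B via B→S: +{a}
  FIRST[S]={a,b}  FIRST[A]={a,b}  FIRST[B]={a,b}
pass 3: done
  FIRST[S]={a,b}  FIRST[A]={a,b}  FIRST[B]={a,b}

FIRST(S) = ["a", "b"]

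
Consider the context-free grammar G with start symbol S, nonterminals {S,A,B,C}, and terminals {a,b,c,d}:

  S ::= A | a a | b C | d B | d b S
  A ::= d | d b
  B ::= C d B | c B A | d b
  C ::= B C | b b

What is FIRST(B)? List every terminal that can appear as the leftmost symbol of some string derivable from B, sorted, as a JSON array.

FIRST iteration:
[1]
  A via A→d: +{d}
  B via B→c B A: +{c}
  B via B→d b: +{d}
  C via C→B C: +{c,d}
  C via C→b b: +{b}
  S via S→A: +{d}
  S via S→a a: +{a}
  S via S→b C: +{b}
  FIRST(S)={a,b,d}  FIRST(A)={d}  FIRST(B)={c,d}  FIRST(C)={b,c,d}
[2]
  B via B→C d B: +{b}
  FIRST(S)={a,b,d}  FIRST(A)={d}  FIRST(B)={b,c,d}  FIRST(C)={b,c,d}
[3] — fixpoint
  FIRST(S)={a,b,d}  FIRST(A)={d}  FIRST(B)={b,c,d}  FIRST(C)={b,c,d}

FIRST(B) = ["b", "c", "d"]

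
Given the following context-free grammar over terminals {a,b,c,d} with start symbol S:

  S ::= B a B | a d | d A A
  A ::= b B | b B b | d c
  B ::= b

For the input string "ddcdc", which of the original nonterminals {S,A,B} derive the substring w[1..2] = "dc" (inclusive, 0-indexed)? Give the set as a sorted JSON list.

Convert to CNF:
  S -> B X5 | T1 X6 | T3 T1
  A -> T0 B | T0 X4 | T1 T2
  B -> b
  T0 -> b
  T1 -> d
  T2 -> c
  T3 -> a
  X4 -> B T0
  X5 -> T3 B
  X6 -> A A

CYK table (by increasing span), restricted to cells inside w[1..2]:
  T[1,1] 'd' = {T1}  orig:{}
  T[2,2] 'c' = {T2}  orig:{}
  T[1,2] 'dc' = {A}

Original NTs in T[1,2] deriving "dc": ["A"]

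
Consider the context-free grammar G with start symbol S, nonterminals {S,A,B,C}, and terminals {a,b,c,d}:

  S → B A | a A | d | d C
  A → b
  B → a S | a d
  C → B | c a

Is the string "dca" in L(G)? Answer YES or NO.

CNF form of G:
  S -> B A | T0 A | T1 C | d
  A -> b
  B -> T0 S | T0 T1
  C -> T0 S | T0 T1 | T2 T0
  T0 -> a
  T1 -> d
  T2 -> c

CYK table (by increasing span):
  cell(0,0) d: {S,T1}  orig:{S}
  cell(1,1) c: {T2}  orig:{}
  cell(2,2) a: {T0}  orig:{}
  cell(0,1) dc: ∅
  cell(1,2) ca: {C}
  cell(0,2) dca: {S}

S ∈ T[0,2] ⇒ YES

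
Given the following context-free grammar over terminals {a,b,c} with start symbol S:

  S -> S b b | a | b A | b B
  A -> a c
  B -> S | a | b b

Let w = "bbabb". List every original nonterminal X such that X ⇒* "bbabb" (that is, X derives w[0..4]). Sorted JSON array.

Convert to CNF:
  S -> S X4 | T2 A | T2 B | a
  A -> T0 T1
  B -> S X3 | T2 A | T2 B | T2 T2 | a
  T0 -> a
  T1 -> c
  T2 -> b
  X3 -> T2 T2
  X4 -> T2 T2

CYK fill (cells [i..j] with 0 ≤ i ≤ j ≤ 4 only):
  cell(0,0) b: {T2}  orig:{}
  cell(1,1) b: {T2}  orig:{}
  cell(2,2) a: {B,S,T0}  orig:{B,S}
  cell(3,3) b: {T2}  orig:{}
  cell(4,4) b: {T2}  orig:{}
  cell(0,1) bb: {B,X3,X4}  orig:{B}
  cell(1,2) ba: {B,S}
  cell(2,3) ab: ∅
  cell(3,4) bb: {B,X3,X4}  orig:{B}
  cell(0,2) bba: {B,S}
  cell(1,3) bab: ∅
  cell(2,4) abb: {B,S}
  cell(0,3) bbab: ∅
  cell(1,4) babb: {B,S}
  cell(0,4) bbabb: {B,S}

Original NTs in T[0,4] deriving "bbabb": ["B", "S"]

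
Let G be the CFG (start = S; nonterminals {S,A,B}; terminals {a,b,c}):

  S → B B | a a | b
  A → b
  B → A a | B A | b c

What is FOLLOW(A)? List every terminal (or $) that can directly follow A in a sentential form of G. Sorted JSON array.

FIRST sets, iterate to fixpoint:
round 1:
  A via A→b: +{b}
  B via B→A a: +{b}
  S via S→B B: +{b}
  S via S→a a: +{a}
  FIRST[S]={a,b}  FIRST[A]={b}  FIRST[B]={b}
round 2: (stable)
  FIRST[S]={a,b}  FIRST[A]={b}  FIRST[B]={b}

FOLLOW iteration:
FOLLOW(S) := {$}
iter 1:
  B→A a: FOLLOW(A) ⊇ FIRST(a) = {a}; new: +{a}
  B→B A: FOLLOW(B) ⊇ FIRST(A) = {b}; new: +{b}
  B→B A: FOLLOW(A) ⊇ FOLLOW(B) ⊇ {b}; new: +{b}
  S→B B: FOLLOW(B) ⊇ FOLLOW(S) ⊇ {$}; new: +{$}
  FOLLOW(S)={$}  FOLLOW(A)={a,b}  FOLLOW(B)={$,b}
iter 2:
  B→B A: FOLLOW(A) ⊇ FOLLOW(B) ⊇ {$,b}; new: +{$}
  FOLLOW(S)={$}  FOLLOW(A)={$,a,b}  FOLLOW(B)={$,b}
iter 3: — fixpoint
  FOLLOW(S)={$}  FOLLOW(A)={$,a,b}  FOLLOW(B)={$,b}

FOLLOW(A) = ["$", "a", "b"]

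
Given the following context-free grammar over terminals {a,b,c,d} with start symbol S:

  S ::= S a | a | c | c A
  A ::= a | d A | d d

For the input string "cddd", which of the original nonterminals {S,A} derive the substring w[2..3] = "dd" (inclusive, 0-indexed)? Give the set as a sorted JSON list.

CNF form of G:
  S -> S T1 | T2 A | a | c
  A -> T0 A | T0 T0 | a
  T0 -> d
  T1 -> a
  T2 -> c

CYK fill (cells [i..j] with 2 ≤ i ≤ j ≤ 3 only):
  [2..2]={T0}  "d"  orig:{}
  [3..3]={T0}  "d"  orig:{}
  [2..3]={A}  "dd"

Original NTs in T[2,3] deriving "dd": ["A"]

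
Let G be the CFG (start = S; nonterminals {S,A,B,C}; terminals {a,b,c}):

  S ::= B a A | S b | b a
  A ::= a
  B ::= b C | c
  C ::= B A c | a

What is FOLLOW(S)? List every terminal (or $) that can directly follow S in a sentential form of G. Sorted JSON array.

FIRST iteration:
pass 1:
  A via A→a: +{a}
  B via B→b C: +{b}
  B via B→c: +{c}
  C via C→B A c: +{b,c}
  C via C→a: +{a}
  S via S→B a A: +{b,c}
  S: {b,c}  A: {a}  B: {b,c}  C: {a,b,c}
pass 2: — fixpoint
  S: {b,c}  A: {a}  B: {b,c}  C: {a,b,c}

Compute FOLLOW by fixpoint:
seed FOLLOW(S) with $
round 1:
  C→B A c: FOLLOW(B) ⊇ FIRST(A) = {a}; new: +{a}
  C→B A c: FOLLOW(A) ⊇ FIRST(c) = {c}; new: +{c}
  S→B a A: FOLLOW(A) ⊇ FOLLOW(S) ⊇ {$}; new: +{$}
  S→S b: FOLLOW(S) ⊇ FIRST(b) = {b}; new: +{b}
  FOLLOW(S)={$,b}  FOLLOW(A)={$,c}  FOLLOW(B)={a}  FOLLOW(C)={}
round 2:
  B→b C: FOLLOW(C) ⊇ FOLLOW(B) ⊇ {a}; new: +{a}
  S→B a A: FOLLOW(A) ⊇ FOLLOW(S) ⊇ {$,b}; new: +{b}
  FOLLOW(S)={$,b}  FOLLOW(A)={$,b,c}  FOLLOW(B)={a}  FOLLOW(C)={a}
round 3: done
  FOLLOW(S)={$,b}  FOLLOW(A)={$,b,c}  FOLLOW(B)={a}  FOLLOW(C)={a}

FOLLOW(S) = ["$", "b"]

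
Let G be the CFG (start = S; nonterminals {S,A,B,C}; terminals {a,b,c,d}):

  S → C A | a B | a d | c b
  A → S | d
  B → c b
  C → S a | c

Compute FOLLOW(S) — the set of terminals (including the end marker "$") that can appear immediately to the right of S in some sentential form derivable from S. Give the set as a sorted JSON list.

FIRST sets, iterate to fixpoint:
[1]
  A via A→d: +{d}
  B via B→c b: +{c}
  C via C→c: +{c}
  S via S→C A: +{c}
  S via S→a B: +{a}
  FIRST(S)={a,c}  FIRST(A)={d}  FIRST(B)={c}  FIRST(C)={c}
[2]
  A via A→S: +{a,c}
  C via C→S a: +{a}
  FIRST(S)={a,c}  FIRST(A)={a,c,d}  FIRST(B)={c}  FIRST(C)={a,c}
[3] (stable)
  FIRST(S)={a,c}  FIRST(A)={a,c,d}  FIRST(B)={c}  FIRST(C)={a,c}

FOLLOW sets:
seed FOLLOW(S) with $
[1]
  C→S a: FOLLOW(S) ⊇ FIRST(a) = {a}; new: +{a}
  S→C A: FOLLOW(C) ⊇ FIRST(A) = {a,c,d}; new: +{a,c,d}
  S→C A: FOLLOW(A) ⊇ FOLLOW(S) ⊇ {$,a}; new: +{$,a}
  S→a B: FOLLOW(B) ⊇ FOLLOW(S) ⊇ {$,a}; new: +{$,a}
  S: {$,a}  A: {$,a}  B: {$,a}  C: {a,c,d}
[2] (stable)
  S: {$,a}  A: {$,a}  B: {$,a}  C: {a,c,d}

FOLLOW(S) = ["$", "a"]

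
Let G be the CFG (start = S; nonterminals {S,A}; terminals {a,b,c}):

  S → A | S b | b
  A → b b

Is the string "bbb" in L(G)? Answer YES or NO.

Convert to CNF:
  S -> S T0 | T0 T0 | b
  A -> T0 T0
  T0 -> b

CYK table (by increasing span):
  T[0,0] 'b' = {S,T0}  orig:{S}
  T[1,1] 'b' = {S,T0}  orig:{S}
  T[2,2] 'b' = {S,T0}  orig:{S}
  T[0,1] 'bb' = {A,S}
  T[1,2] 'bb' = {A,S}
  T[0,2] 'bbb' = {S}

S ∈ T[0,2] ⇒ YES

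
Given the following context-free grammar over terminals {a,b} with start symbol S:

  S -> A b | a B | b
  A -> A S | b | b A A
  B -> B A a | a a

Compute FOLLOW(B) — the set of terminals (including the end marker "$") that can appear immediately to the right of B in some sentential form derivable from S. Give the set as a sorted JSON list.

Compute FIRST by fixpoint:
round 1:
  A via A→b: +{b}
  B via B→a a: +{a}
  S via S→A b: +{b}
  S via S→a B: +{a}
  FIRST(S)={a,b}  FIRST(A)={b}  FIRST(B)={a}
round 2: — fixpoint
  FIRST(S)={a,b}  FIRST(A)={b}  FIRST(B)={a}

Compute FOLLOW by fixpoint:
FOLLOW(S) := {$}
pass 1:
  A→A S: FOLLOW(A) ⊇ FIRST(S) = {a,b}; new: +{a,b}
  A→A S: FOLLOW(S) ⊇ FOLLOW(A) ⊇ {a,b}; new: +{a,b}
  B→B A a: FOLLOW(B) ⊇ FIRST(A) = {b}; new: +{b}
  S→a B: FOLLOW(B) ⊇ FOLLOW(S) ⊇ {$,a,b}; new: +{$,a}
  FOLLOW[S]={$,a,b}  FOLLOW[A]={a,b}  FOLLOW[B]={$,a,b}
pass 2: — fixpoint
  FOLLOW[S]={$,a,b}  FOLLOW[A]={a,b}  FOLLOW[B]={$,a,b}

FOLLOW(B) = ["$", "a", "b"]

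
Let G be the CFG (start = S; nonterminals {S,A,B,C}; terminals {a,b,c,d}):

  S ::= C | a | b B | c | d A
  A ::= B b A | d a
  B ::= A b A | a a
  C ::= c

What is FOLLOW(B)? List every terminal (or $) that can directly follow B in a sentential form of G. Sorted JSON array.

Compute FIRST by fixpoint:
round 1:
  A via A→d a: +{d}
  B via B→A b A: +{d}
  B via B→a a: +{a}
  C via C→c: +{c}
  S via S→C: +{c}
  S via S→a: +{a}
  S via S→b B: +{b}
  S via S→d A: +{d}
  FIRST[S]={a,b,c,d}  FIRST[A]={d}  FIRST[B]={a,d}  FIRST[C]={c}
round 2:
  A via A→B b A: +{a}
  FIRST[S]={a,b,c,d}  FIRST[A]={a,d}  FIRST[B]={a,d}  FIRST[C]={c}
round 3: done
  FIRST[S]={a,b,c,d}  FIRST[A]={a,d}  FIRST[B]={a,d}  FIRST[C]={c}

FOLLOW iteration:
initialize: $ ∈ FOLLOW(S)
round 1:
  A→B b A: FOLLOW(B) ⊇ FIRST(b) = {b}; new: +{b}
  B→A b A: FOLLOW(A) ⊇ FIRST(b) = {b}; new: +{b}
  S→C: FOLLOW(C) ⊇ FOLLOW(S) ⊇ {$}; new: +{$}
  S→b B: FOLLOW(B) ⊇ FOLLOW(S) ⊇ {$}; new: +{$}
  S→d A: FOLLOW(A) ⊇ FOLLOW(S) ⊇ {$}; new: +{$}
  FOLLOW[S]={$}  FOLLOW[A]={$,b}  FOLLOW[B]={$,b}  FOLLOW[C]={$}
round 2: done
  FOLLOW[S]={$}  FOLLOW[A]={$,b}  FOLLOW[B]={$,b}  FOLLOW[C]={$}

FOLLOW(B) = ["$", "b"]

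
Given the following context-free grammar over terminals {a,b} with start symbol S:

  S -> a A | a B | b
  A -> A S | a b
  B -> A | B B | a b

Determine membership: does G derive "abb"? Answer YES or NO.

Convert to CNF:
  S -> T0 A | T0 B | b
  A -> A S | T0 T1
  B -> A S | B B | T0 T1
  T0 -> a
  T1 -> b

CYK fill:
  cell(0,0) a: {T0}  orig:{}
  cell(1,1) b: {S,T1}  orig:{S}
  cell(2,2) b: {S,T1}  orig:{S}
  cell(0,1) ab: {A,B}
  cell(1,2) bb: ∅
  cell(0,2) abb: {A,B}

S ∉ T[0,2] ⇒ NO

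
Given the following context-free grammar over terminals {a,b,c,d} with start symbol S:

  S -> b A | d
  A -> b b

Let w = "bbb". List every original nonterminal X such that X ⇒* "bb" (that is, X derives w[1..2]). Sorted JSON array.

Convert to CNF:
  S -> T0 A | d
  A -> T0 T0
  T0 -> b

CYK fill, restricted to cells inside w[1..2]:
  [1..1]={T0}  "b"  orig:{}
  [2..2]={T0}  "b"  orig:{}
  [1..2]={A}  "bb"

Original NTs in T[1,2] deriving "bb": ["A"]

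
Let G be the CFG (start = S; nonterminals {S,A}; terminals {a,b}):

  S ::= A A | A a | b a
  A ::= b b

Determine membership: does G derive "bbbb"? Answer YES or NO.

CNF form of G:
  S -> A A | A T1 | T0 T1
  A -> T0 T0
  T0 -> b
  T1 -> a

CYK table (by increasing span):
  cell(0,0) b: {T0}  orig:{}
  cell(1,1) b: {T0}  orig:{}
  cell(2,2) b: {T0}  orig:{}
  cell(3,3) b: {T0}  orig:{}
  cell(0,1) bb: {A}
  cell(1,2) bb: {A}
  cell(2,3) bb: {A}
  cell(0,2) bbb: ∅
  cell(1,3) bbb: ∅
  cell(0,3) bbbb: {S}

S ∈ T[0,3] ⇒ YES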